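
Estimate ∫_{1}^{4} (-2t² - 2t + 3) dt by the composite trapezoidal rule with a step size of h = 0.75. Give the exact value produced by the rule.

-48.5625

h = (4 − 1)/4 = 0.75.
Nodes t₀,…,t₄ = 1, 1.75, 2.5, 3.25, 4.
f(t) = -2t² - 2t + 3: f₀=-1, f₁=-6.625, f₂=-14.5, f₃=-24.625, f₄=-37.
(h/2)·[f₀ + 2f₁ + 2f₂ + 2f₃ + f₄] = 0.375·(-129.5) = -48.5625.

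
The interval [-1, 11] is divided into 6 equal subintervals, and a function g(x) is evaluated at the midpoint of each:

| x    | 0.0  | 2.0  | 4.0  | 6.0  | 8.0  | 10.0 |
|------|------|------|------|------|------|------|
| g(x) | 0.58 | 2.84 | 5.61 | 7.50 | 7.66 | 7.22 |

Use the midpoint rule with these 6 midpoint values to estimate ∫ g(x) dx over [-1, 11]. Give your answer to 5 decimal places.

h = 2, n = 6.
h·[y(m₁) + y(m₂) + y(m₃) + y(m₄) + y(m₅) + y(m₆)] = 2·(31.41) = 62.82000.

62.82000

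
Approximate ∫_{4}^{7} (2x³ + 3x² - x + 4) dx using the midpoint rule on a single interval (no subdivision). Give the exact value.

M = (b−a)·f(5.5) = 3·(422) = 1266.

1266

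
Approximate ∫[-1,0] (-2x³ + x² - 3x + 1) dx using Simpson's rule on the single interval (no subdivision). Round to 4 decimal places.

3.3333

S = (b−a)/6 · [f(-1) + 4f(-0.5) + f(0)] = 0.166667·[7 + 4·3 + 1] = 3.3333.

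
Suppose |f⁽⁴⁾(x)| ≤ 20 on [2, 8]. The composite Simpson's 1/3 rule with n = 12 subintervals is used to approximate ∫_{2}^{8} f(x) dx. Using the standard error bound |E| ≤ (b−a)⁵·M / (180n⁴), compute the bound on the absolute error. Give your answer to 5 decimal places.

|E| ≤ (6)⁵·20 / (180·12⁴) = 155520/3732480 = 0.04167.

0.04167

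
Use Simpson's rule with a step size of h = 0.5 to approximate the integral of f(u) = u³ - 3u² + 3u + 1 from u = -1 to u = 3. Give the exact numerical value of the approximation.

8

h = (3 − (-1))/8 = 0.5.
Nodes u₀,…,u₈ = -1, -0.5, 0, 0.5, 1, 1.5, 2, 2.5, 3.
f(u) = u³ - 3u² + 3u + 1: f₀=-6, f₁=-1.375, f₂=1, f₃=1.875, f₄=2, f₅=2.125, f₆=3, f₇=5.375, f₈=10.
(h/3)·[f₀ + 4f₁ + 2f₂ + 4f₃ + 2f₄ + 4f₅ + 2f₆ + 4f₇ + f₈] = 0.166667·(48) = 8.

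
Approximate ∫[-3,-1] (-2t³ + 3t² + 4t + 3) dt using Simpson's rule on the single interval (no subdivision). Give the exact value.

S = (b−a)/6 · [f(-3) + 4f(-2) + f(-1)] = 0.333333·[72 + 4·23 + 4] = 56.

56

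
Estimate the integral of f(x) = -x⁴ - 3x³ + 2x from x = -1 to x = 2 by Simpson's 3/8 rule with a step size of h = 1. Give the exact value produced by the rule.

h = (2 − (-1))/3 = 1.
Nodes x₀,…,x₃ = -1, 0, 1, 2.
f(x) = -x⁴ - 3x³ + 2x: f₀=0, f₁=0, f₂=-2, f₃=-36.
(3h/8)·[f₀ + 3f₁ + 3f₂ + f₃] = 0.375·(-42) = -15.75.

-15.75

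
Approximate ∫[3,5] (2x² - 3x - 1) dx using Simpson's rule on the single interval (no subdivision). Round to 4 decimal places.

39.3333

S = (b−a)/6 · [f(3) + 4f(4) + f(5)] = 0.333333·[8 + 4·19 + 34] = 39.3333.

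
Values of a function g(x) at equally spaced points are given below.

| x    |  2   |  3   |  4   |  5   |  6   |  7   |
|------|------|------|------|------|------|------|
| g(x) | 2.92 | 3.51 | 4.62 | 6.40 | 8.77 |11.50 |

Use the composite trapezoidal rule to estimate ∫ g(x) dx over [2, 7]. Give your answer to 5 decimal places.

h = 1, n = 5.
(h/2)·[y₀ + 2y₁ + 2y₂ + 2y₃ + 2y₄ + y₅] = 0.5·(61.02) = 30.51000.

30.51000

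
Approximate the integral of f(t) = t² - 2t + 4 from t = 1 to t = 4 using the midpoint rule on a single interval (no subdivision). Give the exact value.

15.75

M = (b−a)·f(2.5) = 3·(5.25) = 15.75.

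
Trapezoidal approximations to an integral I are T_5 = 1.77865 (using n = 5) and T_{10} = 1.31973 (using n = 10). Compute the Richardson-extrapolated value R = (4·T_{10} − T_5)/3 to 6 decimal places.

1.166757

R = (4·T_{10} − T_5) / 3 = (4·1.31973 − 1.77865)/3 = (3.50027)/3 = 1.166757.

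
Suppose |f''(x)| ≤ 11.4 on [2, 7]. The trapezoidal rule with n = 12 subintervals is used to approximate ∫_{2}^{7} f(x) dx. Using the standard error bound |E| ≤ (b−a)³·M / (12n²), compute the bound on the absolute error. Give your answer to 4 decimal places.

0.8247

|E| ≤ (5)³·11.4 / (12·12²) = 1425/1728 = 0.8247.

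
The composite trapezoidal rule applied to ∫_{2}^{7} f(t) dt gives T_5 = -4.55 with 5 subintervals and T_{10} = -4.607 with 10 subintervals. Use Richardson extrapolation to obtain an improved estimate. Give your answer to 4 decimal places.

-4.6260

R = (4·T_{10} − T_5) / 3 = (4·(-4.607) − (-4.55))/3 = (-13.878)/3 = -4.6260.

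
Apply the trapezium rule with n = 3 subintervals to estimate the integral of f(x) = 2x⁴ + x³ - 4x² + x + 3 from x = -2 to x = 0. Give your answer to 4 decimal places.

3.4403

h = (0 − (-2))/3 = 0.666667.
Nodes x₀,…,x₃ = -2, -1.333333, -0.666667, 0.
f(x) = 2x⁴ + x³ - 4x² + x + 3: f₀=9, f₁=-1.493827, f₂=0.654321, f₃=3.
(h/2)·[f₀ + 2f₁ + 2f₂ + f₃] = 0.333333·(10.320988) = 3.4403.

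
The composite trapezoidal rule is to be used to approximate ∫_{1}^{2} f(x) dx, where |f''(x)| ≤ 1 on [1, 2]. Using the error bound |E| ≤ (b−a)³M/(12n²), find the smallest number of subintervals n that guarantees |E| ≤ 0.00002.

Need 1/(12n²) ≤ 0.00002.
n² ≥ 1/(12·0.00002) = 4166.67 ⇒ n ≥ 64.5497, so the smallest n is 65.

65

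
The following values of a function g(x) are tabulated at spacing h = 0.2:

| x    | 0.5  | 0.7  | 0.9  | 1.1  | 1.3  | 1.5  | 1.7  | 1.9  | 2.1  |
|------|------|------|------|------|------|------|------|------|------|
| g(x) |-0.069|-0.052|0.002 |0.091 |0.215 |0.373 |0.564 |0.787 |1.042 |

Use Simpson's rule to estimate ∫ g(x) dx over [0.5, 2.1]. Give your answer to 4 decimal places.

0.4887

h = 0.2, n = 8.
(h/3)·[y₀ + 4y₁ + 2y₂ + 4y₃ + 2y₄ + 4y₅ + 2y₆ + 4y₇ + y₈] = 0.066667·(7.331) = 0.4887.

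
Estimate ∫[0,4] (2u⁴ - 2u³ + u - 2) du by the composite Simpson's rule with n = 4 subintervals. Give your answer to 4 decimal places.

282.6667

h = (4 − 0)/4 = 1.
Nodes u₀,…,u₄ = 0, 1, 2, 3, 4.
f(u) = 2u⁴ - 2u³ + u - 2: f₀=-2, f₁=-1, f₂=16, f₃=109, f₄=386.
(h/3)·[f₀ + 4f₁ + 2f₂ + 4f₃ + f₄] = 0.333333·(848) = 282.6667.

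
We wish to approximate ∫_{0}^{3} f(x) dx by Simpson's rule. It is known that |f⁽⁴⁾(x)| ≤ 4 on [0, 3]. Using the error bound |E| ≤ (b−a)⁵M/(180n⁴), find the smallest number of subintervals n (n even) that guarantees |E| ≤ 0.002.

8

Need 972/(180n⁴) ≤ 0.002.
n⁴ ≥ 972/(180·0.002) = 2700 ⇒ n ≥ 7.2084, so the smallest even n is 8. (n must be even for Simpson's rule.)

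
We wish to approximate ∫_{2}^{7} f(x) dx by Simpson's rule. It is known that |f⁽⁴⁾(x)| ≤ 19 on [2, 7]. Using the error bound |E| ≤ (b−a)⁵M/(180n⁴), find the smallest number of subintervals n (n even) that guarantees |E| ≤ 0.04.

10

Need 59375/(180n⁴) ≤ 0.04.
n⁴ ≥ 59375/(180·0.04) = 8246.53 ⇒ n ≥ 9.5294, so the smallest even n is 10. (n must be even for Simpson's rule.)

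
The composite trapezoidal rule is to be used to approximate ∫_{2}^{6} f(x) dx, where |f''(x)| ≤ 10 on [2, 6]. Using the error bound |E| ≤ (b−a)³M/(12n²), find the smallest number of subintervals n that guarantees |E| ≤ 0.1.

Need 640/(12n²) ≤ 0.1.
n² ≥ 640/(12·0.1) = 533.333 ⇒ n ≥ 23.0940, so the smallest n is 24.

24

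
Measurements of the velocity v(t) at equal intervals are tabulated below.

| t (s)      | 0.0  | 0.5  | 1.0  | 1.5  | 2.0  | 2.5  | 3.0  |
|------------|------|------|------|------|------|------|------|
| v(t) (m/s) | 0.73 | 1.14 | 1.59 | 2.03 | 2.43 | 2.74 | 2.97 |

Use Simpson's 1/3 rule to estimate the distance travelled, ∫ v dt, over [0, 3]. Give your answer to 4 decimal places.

h = 0.5, n = 6.
(h/3)·[y₀ + 4y₁ + 2y₂ + 4y₃ + 2y₄ + 4y₅ + y₆] = 0.166667·(35.38) = 5.8967.

5.8967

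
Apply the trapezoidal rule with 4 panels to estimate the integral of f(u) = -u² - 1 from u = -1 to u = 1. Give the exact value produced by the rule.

h = (1 − (-1))/4 = 0.5.
Nodes u₀,…,u₄ = -1, -0.5, 0, 0.5, 1.
f(u) = -u² - 1: f₀=-2, f₁=-1.25, f₂=-1, f₃=-1.25, f₄=-2.
(h/2)·[f₀ + 2f₁ + 2f₂ + 2f₃ + f₄] = 0.25·(-11) = -2.75.

-2.75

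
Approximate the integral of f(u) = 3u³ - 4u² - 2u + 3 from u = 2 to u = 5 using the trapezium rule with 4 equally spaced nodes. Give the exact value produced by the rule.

h = (5 − 2)/3 = 1.
Nodes u₀,…,u₃ = 2, 3, 4, 5.
f(u) = 3u³ - 4u² - 2u + 3: f₀=7, f₁=42, f₂=123, f₃=268.
(h/2)·[f₀ + 2f₁ + 2f₂ + f₃] = 0.5·(605) = 302.5.

302.5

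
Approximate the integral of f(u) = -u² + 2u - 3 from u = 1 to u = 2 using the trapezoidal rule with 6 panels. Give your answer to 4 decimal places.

-2.3380

h = (2 − 1)/6 = 0.166667.
Nodes u₀,…,u₆ = 1, 1.166667, 1.333333, 1.5, 1.666667, 1.833333, 2.
f(u) = -u² + 2u - 3: f₀=-2, f₁=-2.027778, f₂=-2.111111, f₃=-2.25, f₄=-2.444444, f₅=-2.694444, f₆=-3.
(h/2)·[f₀ + 2f₁ + 2f₂ + 2f₃ + 2f₄ + 2f₅ + f₆] = 0.083333·(-28.055556) = -2.3380.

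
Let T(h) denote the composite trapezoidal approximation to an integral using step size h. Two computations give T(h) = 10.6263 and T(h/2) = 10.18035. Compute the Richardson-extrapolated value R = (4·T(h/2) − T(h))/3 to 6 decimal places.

10.031700

R = (4·T(h/2) − T(h)) / 3 = (4·10.18035 − 10.6263)/3 = (30.09510)/3 = 10.031700.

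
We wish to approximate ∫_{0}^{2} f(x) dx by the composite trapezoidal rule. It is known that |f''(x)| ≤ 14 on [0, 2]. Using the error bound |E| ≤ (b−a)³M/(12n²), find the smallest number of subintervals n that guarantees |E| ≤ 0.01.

Need 112/(12n²) ≤ 0.01.
n² ≥ 112/(12·0.01) = 933.333 ⇒ n ≥ 30.5505, so the smallest n is 31.

31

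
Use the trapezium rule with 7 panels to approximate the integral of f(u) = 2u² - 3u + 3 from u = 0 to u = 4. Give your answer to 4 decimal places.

31.1020

h = (4 − 0)/7 = 0.571429.
Nodes u₀,…,u₇ = 0, 0.571429, 1.142857, 1.714286, 2.285714, 2.857143, 3.428571, 4.
f(u) = 2u² - 3u + 3: f₀=3, f₁=1.938776, f₂=2.183673, f₃=3.734694, f₄=6.591837, f₅=10.755102, f₆=16.224490, f₇=23.
(h/2)·[f₀ + 2f₁ + 2f₂ + 2f₃ + 2f₄ + 2f₅ + 2f₆ + f₇] = 0.285714·(108.857143) = 31.1020.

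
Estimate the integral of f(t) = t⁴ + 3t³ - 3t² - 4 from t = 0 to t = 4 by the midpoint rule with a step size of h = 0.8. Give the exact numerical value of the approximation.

306.82112

h = (4 − 0)/5 = 0.8.
Midpoints m₁,…,m₅ = 0.4, 1.2, 2, 2.8, 3.6.
f(m₁)=-4.2624, f(m₂)=-1.0624, f(m₃)=24, f(m₄)=99.8016, f(m₅)=265.0496.
h·[f(m₁) + f(m₂) + f(m₃) + f(m₄) + f(m₅)] = 0.8·(383.5264) = 306.82112.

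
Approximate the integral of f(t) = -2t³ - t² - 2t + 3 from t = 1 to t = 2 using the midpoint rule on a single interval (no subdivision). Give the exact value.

M = (b−a)·f(1.5) = 1·(-9) = -9.

-9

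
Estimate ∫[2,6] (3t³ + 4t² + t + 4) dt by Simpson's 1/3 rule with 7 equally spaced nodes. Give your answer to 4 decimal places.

h = (6 − 2)/6 = 0.666667.
Nodes t₀,…,t₆ = 2, 2.666667, 3.333333, 4, 4.666667, 5.333333, 6.
f(t) = 3t³ + 4t² + t + 4: f₀=46, f₁=92, f₂=162.888889, f₃=264, f₄=400.666667, f₅=578.222222, f₆=802.
(h/3)·[f₀ + 4f₁ + 2f₂ + 4f₃ + 2f₄ + 4f₅ + f₆] = 0.222222·(5712) = 1269.3333.

1269.3333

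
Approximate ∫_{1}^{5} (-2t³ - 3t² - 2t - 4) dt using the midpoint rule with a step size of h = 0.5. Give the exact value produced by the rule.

h = (5 − 1)/8 = 0.5.
Midpoints m₁,…,m₈ = 1.25, 1.75, 2.25, 2.75, 3.25, 3.75, 4.25, 4.75.
f(m₁)=-15.09375, f(m₂)=-27.40625, f(m₃)=-46.46875, f(m₄)=-73.78125, f(m₅)=-110.84375, f(m₆)=-159.15625, f(m₇)=-220.21875, f(m₈)=-295.53125.
h·[f(m₁) + f(m₂) + f(m₃) + f(m₄) + f(m₅) + f(m₆) + f(m₇) + f(m₈)] = 0.5·(-948.5) = -474.25.

-474.25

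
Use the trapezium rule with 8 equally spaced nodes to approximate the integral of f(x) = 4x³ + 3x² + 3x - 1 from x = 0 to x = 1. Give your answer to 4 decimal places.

h = (1 − 0)/7 = 0.142857.
Nodes x₀,…,x₇ = 0, 0.142857, 0.285714, 0.428571, 0.571429, 0.714286, 0.857143, 1.
f(x) = 4x³ + 3x² + 3x - 1: f₀=-1, f₁=-0.498542, f₂=0.195335, f₃=1.151603, f₄=2.440233, f₅=4.131195, f₆=6.294461, f₇=9.
(h/2)·[f₀ + 2f₁ + 2f₂ + 2f₃ + 2f₄ + 2f₅ + 2f₆ + f₇] = 0.071429·(35.428571) = 2.5306.

2.5306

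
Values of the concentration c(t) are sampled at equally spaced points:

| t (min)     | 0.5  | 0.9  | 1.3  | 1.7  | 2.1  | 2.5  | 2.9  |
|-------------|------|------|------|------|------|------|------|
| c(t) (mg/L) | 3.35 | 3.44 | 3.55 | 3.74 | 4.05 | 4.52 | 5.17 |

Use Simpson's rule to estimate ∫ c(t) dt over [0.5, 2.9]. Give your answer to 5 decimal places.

h = 0.4, n = 6.
(h/3)·[y₀ + 4y₁ + 2y₂ + 4y₃ + 2y₄ + 4y₅ + y₆] = 0.133333·(70.52) = 9.40267.

9.40267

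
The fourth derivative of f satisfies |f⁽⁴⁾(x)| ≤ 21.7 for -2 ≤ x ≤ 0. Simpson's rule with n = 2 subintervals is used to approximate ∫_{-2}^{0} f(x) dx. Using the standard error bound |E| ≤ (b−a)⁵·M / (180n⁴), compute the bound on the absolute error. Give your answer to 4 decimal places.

|E| ≤ (2)⁵·21.7 / (180·2⁴) = 694.4/2880 = 0.2411.

0.2411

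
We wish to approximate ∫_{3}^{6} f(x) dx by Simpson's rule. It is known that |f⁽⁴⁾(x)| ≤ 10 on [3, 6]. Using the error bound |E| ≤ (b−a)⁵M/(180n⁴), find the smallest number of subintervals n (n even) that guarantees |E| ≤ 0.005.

Need 2430/(180n⁴) ≤ 0.005.
n⁴ ≥ 2430/(180·0.005) = 2700 ⇒ n ≥ 7.2084, so the smallest even n is 8. (n must be even for Simpson's rule.)

8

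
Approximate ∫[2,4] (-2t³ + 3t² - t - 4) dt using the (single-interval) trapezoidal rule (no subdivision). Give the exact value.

T = (b−a)/2 · [f(2) + f(4)] = 1·[(-10) + (-88)] = -98.

-98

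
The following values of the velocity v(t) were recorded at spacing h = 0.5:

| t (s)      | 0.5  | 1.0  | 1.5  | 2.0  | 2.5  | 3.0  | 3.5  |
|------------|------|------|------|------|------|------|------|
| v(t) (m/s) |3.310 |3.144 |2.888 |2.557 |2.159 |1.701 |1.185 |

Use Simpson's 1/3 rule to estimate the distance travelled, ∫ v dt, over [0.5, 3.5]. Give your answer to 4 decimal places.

h = 0.5, n = 6.
(h/3)·[y₀ + 4y₁ + 2y₂ + 4y₃ + 2y₄ + 4y₅ + y₆] = 0.166667·(44.197) = 7.3662.

7.3662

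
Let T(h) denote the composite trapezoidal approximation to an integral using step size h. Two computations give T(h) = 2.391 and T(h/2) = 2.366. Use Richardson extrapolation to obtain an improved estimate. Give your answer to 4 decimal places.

R = (4·T(h/2) − T(h)) / 3 = (4·2.366 − 2.391)/3 = (7.073)/3 = 2.3577.

2.3577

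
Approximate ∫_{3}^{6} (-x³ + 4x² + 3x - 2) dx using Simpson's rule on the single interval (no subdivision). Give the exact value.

-17.25

S = (b−a)/6 · [f(3) + 4f(4.5) + f(6)] = 0.5·[16 + 4·1.375 + (-56)] = -17.25.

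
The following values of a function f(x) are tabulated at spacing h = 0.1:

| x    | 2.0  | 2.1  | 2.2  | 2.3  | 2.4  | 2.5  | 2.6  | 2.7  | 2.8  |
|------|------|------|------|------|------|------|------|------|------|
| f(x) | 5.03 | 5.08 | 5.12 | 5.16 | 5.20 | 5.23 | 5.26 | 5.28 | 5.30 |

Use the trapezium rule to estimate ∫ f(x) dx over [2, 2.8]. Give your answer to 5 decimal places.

h = 0.1, n = 8.
(h/2)·[y₀ + 2y₁ + 2y₂ + 2y₃ + 2y₄ + 2y₅ + 2y₆ + 2y₇ + y₈] = 0.05·(82.99) = 4.14950.

4.14950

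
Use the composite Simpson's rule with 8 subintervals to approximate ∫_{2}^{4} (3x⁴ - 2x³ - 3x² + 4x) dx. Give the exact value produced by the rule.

h = (4 − 2)/8 = 0.25.
Nodes x₀,…,x₈ = 2, 2.25, 2.5, 2.75, 3, 3.25, 3.5, 3.75, 4.
f(x) = 3x⁴ - 2x³ - 3x² + 4x: f₀=28, f₁=47.91796875, f₂=77.1875, f₃=118.29296875, f₄=174, f₅=247.35546875, f₆=341.6875, f₇=460.60546875, f₈=608.
(h/3)·[f₀ + 4f₁ + 2f₂ + 4f₃ + 2f₄ + 4f₅ + 2f₆ + 4f₇ + f₈] = 0.083333·(5318.4375) = 443.203125.

443.203125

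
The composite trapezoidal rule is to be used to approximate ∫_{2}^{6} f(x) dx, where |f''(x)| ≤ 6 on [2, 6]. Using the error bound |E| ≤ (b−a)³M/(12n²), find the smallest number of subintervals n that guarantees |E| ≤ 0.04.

29

Need 384/(12n²) ≤ 0.04.
n² ≥ 384/(12·0.04) = 800 ⇒ n ≥ 28.2843, so the smallest n is 29.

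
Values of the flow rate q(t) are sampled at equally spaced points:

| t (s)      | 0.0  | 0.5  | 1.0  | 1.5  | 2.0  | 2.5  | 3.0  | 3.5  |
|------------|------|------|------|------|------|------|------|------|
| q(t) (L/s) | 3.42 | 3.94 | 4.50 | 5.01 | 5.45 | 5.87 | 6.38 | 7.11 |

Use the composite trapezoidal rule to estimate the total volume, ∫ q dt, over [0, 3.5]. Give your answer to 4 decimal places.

h = 0.5, n = 7.
(h/2)·[y₀ + 2y₁ + 2y₂ + 2y₃ + 2y₄ + 2y₅ + 2y₆ + y₇] = 0.25·(72.83) = 18.2075.

18.2075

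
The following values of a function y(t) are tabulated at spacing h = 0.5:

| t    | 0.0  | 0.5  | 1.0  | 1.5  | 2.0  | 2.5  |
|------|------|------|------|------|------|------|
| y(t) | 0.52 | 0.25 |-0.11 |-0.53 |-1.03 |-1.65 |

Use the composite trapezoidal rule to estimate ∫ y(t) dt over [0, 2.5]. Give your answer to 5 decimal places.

h = 0.5, n = 5.
(h/2)·[y₀ + 2y₁ + 2y₂ + 2y₃ + 2y₄ + y₅] = 0.25·(-3.97) = -0.99250.

-0.99250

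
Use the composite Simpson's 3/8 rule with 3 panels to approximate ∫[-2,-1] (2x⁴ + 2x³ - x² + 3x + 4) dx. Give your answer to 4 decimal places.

2.0741

h = (-1 − (-2))/3 = 0.333333.
Nodes x₀,…,x₃ = -2, -1.666667, -1.333333, -1.
f(x) = 2x⁴ + 2x³ - x² + 3x + 4: f₀=10, f₁=2.395062, f₂=-0.197531, f₃=0.
(3h/8)·[f₀ + 3f₁ + 3f₂ + f₃] = 0.125·(16.592593) = 2.0741.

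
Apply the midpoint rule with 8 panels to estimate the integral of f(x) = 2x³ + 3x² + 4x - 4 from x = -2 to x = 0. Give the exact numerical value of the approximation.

-15.96875

h = (0 − (-2))/8 = 0.25.
Midpoints m₁,…,m₈ = -1.875, -1.625, -1.375, -1.125, -0.875, -0.625, -0.375, -0.125.
f(m₁)=-14.13671875, f(m₂)=-11.16015625, f(m₃)=-9.02734375, f(m₄)=-7.55078125, f(m₅)=-6.54296875, f(m₆)=-5.81640625, f(m₇)=-5.18359375, f(m₈)=-4.45703125.
h·[f(m₁) + f(m₂) + f(m₃) + f(m₄) + f(m₅) + f(m₆) + f(m₇) + f(m₈)] = 0.25·(-63.875) = -15.96875.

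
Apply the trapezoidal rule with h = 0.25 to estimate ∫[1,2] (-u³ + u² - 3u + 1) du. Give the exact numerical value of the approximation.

-4.953125

h = (2 − 1)/4 = 0.25.
Nodes u₀,…,u₄ = 1, 1.25, 1.5, 1.75, 2.
f(u) = -u³ + u² - 3u + 1: f₀=-2, f₁=-3.140625, f₂=-4.625, f₃=-6.546875, f₄=-9.
(h/2)·[f₀ + 2f₁ + 2f₂ + 2f₃ + f₄] = 0.125·(-39.625) = -4.953125.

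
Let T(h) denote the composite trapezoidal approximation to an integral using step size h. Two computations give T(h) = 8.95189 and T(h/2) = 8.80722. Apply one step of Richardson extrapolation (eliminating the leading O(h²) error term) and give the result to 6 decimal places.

8.758997

R = (4·T(h/2) − T(h)) / 3 = (4·8.80722 − 8.95189)/3 = (26.27699)/3 = 8.758997.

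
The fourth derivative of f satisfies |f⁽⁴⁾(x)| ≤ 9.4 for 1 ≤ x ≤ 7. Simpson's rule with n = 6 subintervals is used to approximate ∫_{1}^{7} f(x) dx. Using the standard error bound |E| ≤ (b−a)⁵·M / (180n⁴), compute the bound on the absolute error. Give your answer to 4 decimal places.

0.3133

|E| ≤ (6)⁵·9.4 / (180·6⁴) = 73094.4/233280 = 0.3133.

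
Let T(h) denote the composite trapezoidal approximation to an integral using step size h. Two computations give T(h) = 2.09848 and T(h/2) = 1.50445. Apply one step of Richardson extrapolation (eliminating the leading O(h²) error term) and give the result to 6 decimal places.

R = (4·T(h/2) − T(h)) / 3 = (4·1.50445 − 2.09848)/3 = (3.91932)/3 = 1.306440.

1.306440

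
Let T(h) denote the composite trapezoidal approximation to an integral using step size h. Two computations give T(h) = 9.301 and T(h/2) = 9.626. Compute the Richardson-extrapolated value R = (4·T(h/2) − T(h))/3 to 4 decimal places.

9.7343

R = (4·T(h/2) − T(h)) / 3 = (4·9.626 − 9.301)/3 = (29.203)/3 = 9.7343.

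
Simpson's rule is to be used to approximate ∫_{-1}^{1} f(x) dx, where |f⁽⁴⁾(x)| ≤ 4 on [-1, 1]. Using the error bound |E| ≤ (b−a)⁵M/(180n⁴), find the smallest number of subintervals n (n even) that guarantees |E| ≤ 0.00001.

18

Need 128/(180n⁴) ≤ 0.00001.
n⁴ ≥ 128/(180·0.00001) = 71111.1 ⇒ n ≥ 16.3299, so the smallest even n is 18. (n must be even for Simpson's rule.)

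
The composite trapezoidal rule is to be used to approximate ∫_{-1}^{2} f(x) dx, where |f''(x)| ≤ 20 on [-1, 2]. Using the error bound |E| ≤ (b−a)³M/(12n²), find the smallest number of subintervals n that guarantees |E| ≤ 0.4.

11

Need 540/(12n²) ≤ 0.4.
n² ≥ 540/(12·0.4) = 112.5 ⇒ n ≥ 10.6066, so the smallest n is 11.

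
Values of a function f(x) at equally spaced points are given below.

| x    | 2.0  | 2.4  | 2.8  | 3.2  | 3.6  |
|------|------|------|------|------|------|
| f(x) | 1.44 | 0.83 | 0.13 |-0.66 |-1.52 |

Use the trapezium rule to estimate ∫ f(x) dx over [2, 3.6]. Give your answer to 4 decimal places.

0.1040

h = 0.4, n = 4.
(h/2)·[y₀ + 2y₁ + 2y₂ + 2y₃ + y₄] = 0.2·(0.52) = 0.1040.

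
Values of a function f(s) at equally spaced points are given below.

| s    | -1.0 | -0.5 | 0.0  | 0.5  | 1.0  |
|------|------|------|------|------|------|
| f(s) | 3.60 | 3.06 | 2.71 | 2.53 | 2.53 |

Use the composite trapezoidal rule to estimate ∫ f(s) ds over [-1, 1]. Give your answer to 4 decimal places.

h = 0.5, n = 4.
(h/2)·[y₀ + 2y₁ + 2y₂ + 2y₃ + y₄] = 0.25·(22.73) = 5.6825.

5.6825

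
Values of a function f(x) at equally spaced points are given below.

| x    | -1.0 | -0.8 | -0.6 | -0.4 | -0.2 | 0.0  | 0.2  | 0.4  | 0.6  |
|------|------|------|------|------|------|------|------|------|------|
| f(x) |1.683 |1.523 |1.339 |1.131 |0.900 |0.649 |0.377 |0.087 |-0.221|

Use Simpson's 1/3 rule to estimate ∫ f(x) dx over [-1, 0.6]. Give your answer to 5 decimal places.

1.35027

h = 0.2, n = 8.
(h/3)·[y₀ + 4y₁ + 2y₂ + 4y₃ + 2y₄ + 4y₅ + 2y₆ + 4y₇ + y₈] = 0.066667·(20.254) = 1.35027.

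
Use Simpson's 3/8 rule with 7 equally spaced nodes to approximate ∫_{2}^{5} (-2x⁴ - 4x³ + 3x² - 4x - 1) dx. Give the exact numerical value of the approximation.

-1774.3125

h = (5 − 2)/6 = 0.5.
Nodes x₀,…,x₆ = 2, 2.5, 3, 3.5, 4, 4.5, 5.
f(x) = -2x⁴ - 4x³ + 3x² - 4x - 1: f₀=-61, f₁=-132.875, f₂=-256, f₃=-449.875, f₄=-737, f₅=-1142.875, f₆=-1696.
(3h/8)·[f₀ + 3f₁ + 3f₂ + 2f₃ + 3f₄ + 3f₅ + f₆] = 0.1875·(-9463) = -1774.3125.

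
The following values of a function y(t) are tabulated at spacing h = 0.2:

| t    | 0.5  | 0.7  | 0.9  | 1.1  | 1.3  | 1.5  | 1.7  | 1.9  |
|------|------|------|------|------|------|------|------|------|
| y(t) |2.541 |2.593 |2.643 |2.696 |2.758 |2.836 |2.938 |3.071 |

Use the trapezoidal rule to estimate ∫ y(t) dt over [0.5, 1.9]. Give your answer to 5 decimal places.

3.85400

h = 0.2, n = 7.
(h/2)·[y₀ + 2y₁ + 2y₂ + 2y₃ + 2y₄ + 2y₅ + 2y₆ + y₇] = 0.1·(38.540) = 3.85400.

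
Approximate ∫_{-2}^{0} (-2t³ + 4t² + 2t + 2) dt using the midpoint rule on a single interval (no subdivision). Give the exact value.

12

M = (b−a)·f(-1) = 2·(6) = 12.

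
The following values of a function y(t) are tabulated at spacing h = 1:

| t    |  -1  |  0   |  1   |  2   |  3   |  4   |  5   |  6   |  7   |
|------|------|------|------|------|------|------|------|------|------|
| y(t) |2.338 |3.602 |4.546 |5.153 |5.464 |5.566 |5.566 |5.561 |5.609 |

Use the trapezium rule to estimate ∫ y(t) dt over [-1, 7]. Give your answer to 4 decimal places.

h = 1, n = 8.
(h/2)·[y₀ + 2y₁ + 2y₂ + 2y₃ + 2y₄ + 2y₅ + 2y₆ + 2y₇ + y₈] = 0.5·(78.863) = 39.4315.

39.4315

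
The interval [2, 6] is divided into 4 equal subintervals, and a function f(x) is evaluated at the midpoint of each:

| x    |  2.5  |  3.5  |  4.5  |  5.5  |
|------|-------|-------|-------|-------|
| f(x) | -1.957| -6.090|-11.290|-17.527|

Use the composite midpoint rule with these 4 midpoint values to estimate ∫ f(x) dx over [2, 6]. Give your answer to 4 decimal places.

-36.8640

h = 1, n = 4.
h·[y(m₁) + y(m₂) + y(m₃) + y(m₄)] = 1·(-36.864) = -36.8640.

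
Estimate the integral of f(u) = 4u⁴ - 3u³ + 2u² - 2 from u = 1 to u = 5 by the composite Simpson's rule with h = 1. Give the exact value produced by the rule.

h = (5 − 1)/4 = 1.
Nodes u₀,…,u₄ = 1, 2, 3, 4, 5.
f(u) = 4u⁴ - 3u³ + 2u² - 2: f₀=1, f₁=46, f₂=259, f₃=862, f₄=2173.
(h/3)·[f₀ + 4f₁ + 2f₂ + 4f₃ + f₄] = 0.333333·(6324) = 2108.

2108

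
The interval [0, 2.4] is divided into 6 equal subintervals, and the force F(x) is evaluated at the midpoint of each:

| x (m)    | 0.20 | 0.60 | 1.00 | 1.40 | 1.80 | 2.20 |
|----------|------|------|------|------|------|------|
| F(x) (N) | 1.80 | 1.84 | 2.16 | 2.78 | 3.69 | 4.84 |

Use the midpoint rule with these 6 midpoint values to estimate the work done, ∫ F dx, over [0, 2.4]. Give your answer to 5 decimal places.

h = 0.4, n = 6.
h·[y(m₁) + y(m₂) + y(m₃) + y(m₄) + y(m₅) + y(m₆)] = 0.4·(17.11) = 6.84400.

6.84400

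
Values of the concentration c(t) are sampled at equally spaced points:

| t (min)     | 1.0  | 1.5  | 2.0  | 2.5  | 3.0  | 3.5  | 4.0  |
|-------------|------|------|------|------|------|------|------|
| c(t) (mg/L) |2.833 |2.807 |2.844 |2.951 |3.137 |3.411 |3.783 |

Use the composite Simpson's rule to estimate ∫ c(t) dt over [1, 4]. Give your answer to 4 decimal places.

h = 0.5, n = 6.
(h/3)·[y₀ + 4y₁ + 2y₂ + 4y₃ + 2y₄ + 4y₅ + y₆] = 0.166667·(55.254) = 9.2090.

9.2090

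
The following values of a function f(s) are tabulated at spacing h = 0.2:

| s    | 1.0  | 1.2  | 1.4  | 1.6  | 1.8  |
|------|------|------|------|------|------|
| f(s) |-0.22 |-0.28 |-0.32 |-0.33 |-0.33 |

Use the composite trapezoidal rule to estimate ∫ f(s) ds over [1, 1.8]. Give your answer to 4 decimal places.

-0.2410

h = 0.2, n = 4.
(h/2)·[y₀ + 2y₁ + 2y₂ + 2y₃ + y₄] = 0.1·(-2.41) = -0.2410.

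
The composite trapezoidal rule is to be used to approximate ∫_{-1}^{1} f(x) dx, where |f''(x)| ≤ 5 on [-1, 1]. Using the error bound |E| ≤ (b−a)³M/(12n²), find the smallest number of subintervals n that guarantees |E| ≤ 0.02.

Need 40/(12n²) ≤ 0.02.
n² ≥ 40/(12·0.02) = 166.667 ⇒ n ≥ 12.9099, so the smallest n is 13.

13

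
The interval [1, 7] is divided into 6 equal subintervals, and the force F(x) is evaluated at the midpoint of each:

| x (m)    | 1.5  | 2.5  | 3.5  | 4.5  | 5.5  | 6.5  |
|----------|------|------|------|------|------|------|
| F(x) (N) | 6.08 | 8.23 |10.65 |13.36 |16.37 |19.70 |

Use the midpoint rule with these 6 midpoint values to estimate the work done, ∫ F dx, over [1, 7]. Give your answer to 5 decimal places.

h = 1, n = 6.
h·[y(m₁) + y(m₂) + y(m₃) + y(m₄) + y(m₅) + y(m₆)] = 1·(74.39) = 74.39000.

74.39000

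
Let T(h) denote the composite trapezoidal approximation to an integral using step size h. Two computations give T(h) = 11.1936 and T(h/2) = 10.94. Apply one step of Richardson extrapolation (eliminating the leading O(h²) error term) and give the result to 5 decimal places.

R = (4·T(h/2) − T(h)) / 3 = (4·10.94 − 11.1936)/3 = (32.5664)/3 = 10.85547.

10.85547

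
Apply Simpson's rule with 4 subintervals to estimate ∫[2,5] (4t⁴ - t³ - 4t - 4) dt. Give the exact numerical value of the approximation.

2268.65625

h = (5 − 2)/4 = 0.75.
Nodes t₀,…,t₄ = 2, 2.75, 3.5, 4.25, 5.
f(t) = 4t⁴ - t³ - 4t - 4: f₀=44, f₁=192.96875, f₂=539.375, f₃=1207.25, f₄=2351.
(h/3)·[f₀ + 4f₁ + 2f₂ + 4f₃ + f₄] = 0.25·(9074.625) = 2268.65625.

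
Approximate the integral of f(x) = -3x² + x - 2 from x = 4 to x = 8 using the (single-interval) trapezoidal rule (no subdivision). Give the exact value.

-464

T = (b−a)/2 · [f(4) + f(8)] = 2·[(-46) + (-186)] = -464.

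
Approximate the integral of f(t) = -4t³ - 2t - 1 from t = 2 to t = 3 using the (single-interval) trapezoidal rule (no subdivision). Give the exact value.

-76

T = (b−a)/2 · [f(2) + f(3)] = 0.5·[(-37) + (-115)] = -76.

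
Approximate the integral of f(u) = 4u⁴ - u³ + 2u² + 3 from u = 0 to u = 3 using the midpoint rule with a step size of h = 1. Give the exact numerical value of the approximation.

184.125

h = (3 − 0)/3 = 1.
Midpoints m₁,…,m₃ = 0.5, 1.5, 2.5.
f(m₁)=3.625, f(m₂)=24.375, f(m₃)=156.125.
h·[f(m₁) + f(m₂) + f(m₃)] = 1·(184.125) = 184.125.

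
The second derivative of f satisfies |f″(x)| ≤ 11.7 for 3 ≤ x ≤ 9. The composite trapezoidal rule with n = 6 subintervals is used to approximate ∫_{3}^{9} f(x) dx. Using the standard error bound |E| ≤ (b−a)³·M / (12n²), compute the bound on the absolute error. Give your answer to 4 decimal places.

|E| ≤ (6)³·11.7 / (12·6²) = 2527.2/432 = 5.8500.

5.8500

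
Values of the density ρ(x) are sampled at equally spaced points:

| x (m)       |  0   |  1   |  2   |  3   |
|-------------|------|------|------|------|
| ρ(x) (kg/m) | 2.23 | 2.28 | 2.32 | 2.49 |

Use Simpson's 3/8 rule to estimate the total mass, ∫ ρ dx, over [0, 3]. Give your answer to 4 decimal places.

h = 1, n = 3.
(3h/8)·[y₀ + 3y₁ + 3y₂ + y₃] = 0.375·(18.52) = 6.9450.

6.9450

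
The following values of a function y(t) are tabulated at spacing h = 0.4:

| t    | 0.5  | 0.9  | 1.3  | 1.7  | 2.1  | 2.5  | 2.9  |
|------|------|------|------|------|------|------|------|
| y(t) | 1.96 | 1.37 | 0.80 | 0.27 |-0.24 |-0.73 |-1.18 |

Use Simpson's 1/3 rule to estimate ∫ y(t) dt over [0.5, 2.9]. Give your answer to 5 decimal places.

0.73867

h = 0.4, n = 6.
(h/3)·[y₀ + 4y₁ + 2y₂ + 4y₃ + 2y₄ + 4y₅ + y₆] = 0.133333·(5.54) = 0.73867.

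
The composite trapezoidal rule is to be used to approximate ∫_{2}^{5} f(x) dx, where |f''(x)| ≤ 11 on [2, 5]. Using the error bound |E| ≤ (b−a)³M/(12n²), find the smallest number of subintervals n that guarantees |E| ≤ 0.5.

Need 297/(12n²) ≤ 0.5.
n² ≥ 297/(12·0.5) = 49.5 ⇒ n ≥ 7.0356, so the smallest n is 8.

8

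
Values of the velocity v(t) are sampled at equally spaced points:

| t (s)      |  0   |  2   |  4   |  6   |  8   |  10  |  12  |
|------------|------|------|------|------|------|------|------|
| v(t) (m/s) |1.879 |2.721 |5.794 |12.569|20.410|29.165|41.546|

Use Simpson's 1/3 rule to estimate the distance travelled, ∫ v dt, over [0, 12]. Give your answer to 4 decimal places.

h = 2, n = 6.
(h/3)·[y₀ + 4y₁ + 2y₂ + 4y₃ + 2y₄ + 4y₅ + y₆] = 0.666667·(273.653) = 182.4353.

182.4353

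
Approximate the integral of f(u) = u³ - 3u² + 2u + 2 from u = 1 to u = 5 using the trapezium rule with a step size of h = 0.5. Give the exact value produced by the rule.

65

h = (5 − 1)/8 = 0.5.
Nodes u₀,…,u₈ = 1, 1.5, 2, 2.5, 3, 3.5, 4, 4.5, 5.
f(u) = u³ - 3u² + 2u + 2: f₀=2, f₁=1.625, f₂=2, f₃=3.875, f₄=8, f₅=15.125, f₆=26, f₇=41.375, f₈=62.
(h/2)·[f₀ + 2f₁ + 2f₂ + 2f₃ + 2f₄ + 2f₅ + 2f₆ + 2f₇ + f₈] = 0.25·(260) = 65.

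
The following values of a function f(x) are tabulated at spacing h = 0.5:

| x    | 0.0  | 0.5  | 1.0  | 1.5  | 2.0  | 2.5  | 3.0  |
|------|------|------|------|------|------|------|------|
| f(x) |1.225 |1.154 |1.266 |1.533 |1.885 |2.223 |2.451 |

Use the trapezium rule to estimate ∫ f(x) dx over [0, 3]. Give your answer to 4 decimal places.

h = 0.5, n = 6.
(h/2)·[y₀ + 2y₁ + 2y₂ + 2y₃ + 2y₄ + 2y₅ + y₆] = 0.25·(19.798) = 4.9495.

4.9495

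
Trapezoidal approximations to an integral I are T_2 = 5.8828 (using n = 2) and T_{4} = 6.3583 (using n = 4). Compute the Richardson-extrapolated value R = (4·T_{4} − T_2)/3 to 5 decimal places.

6.51680

R = (4·T_{4} − T_2) / 3 = (4·6.3583 − 5.8828)/3 = (19.5504)/3 = 6.51680.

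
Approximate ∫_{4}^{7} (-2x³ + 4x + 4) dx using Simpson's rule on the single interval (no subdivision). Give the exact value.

-994.5

S = (b−a)/6 · [f(4) + 4f(5.5) + f(7)] = 0.5·[(-108) + 4·(-306.75) + (-654)] = -994.5.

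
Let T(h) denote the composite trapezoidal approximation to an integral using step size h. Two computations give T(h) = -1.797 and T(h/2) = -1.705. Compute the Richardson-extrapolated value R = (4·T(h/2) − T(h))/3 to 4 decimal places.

R = (4·T(h/2) − T(h)) / 3 = (4·(-1.705) − (-1.797))/3 = (-5.023)/3 = -1.6743.

-1.6743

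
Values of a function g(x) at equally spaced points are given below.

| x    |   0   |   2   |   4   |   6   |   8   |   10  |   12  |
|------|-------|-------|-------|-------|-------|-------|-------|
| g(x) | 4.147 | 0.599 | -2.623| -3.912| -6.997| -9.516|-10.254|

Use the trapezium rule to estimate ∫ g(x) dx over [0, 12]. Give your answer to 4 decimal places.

-51.0050

h = 2, n = 6.
(h/2)·[y₀ + 2y₁ + 2y₂ + 2y₃ + 2y₄ + 2y₅ + y₆] = 1·(-51.005) = -51.0050.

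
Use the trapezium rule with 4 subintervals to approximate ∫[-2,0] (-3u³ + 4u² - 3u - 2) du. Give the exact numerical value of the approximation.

25.75

h = (0 − (-2))/4 = 0.5.
Nodes u₀,…,u₄ = -2, -1.5, -1, -0.5, 0.
f(u) = -3u³ + 4u² - 3u - 2: f₀=44, f₁=21.625, f₂=8, f₃=0.875, f₄=-2.
(h/2)·[f₀ + 2f₁ + 2f₂ + 2f₃ + f₄] = 0.25·(103) = 25.75.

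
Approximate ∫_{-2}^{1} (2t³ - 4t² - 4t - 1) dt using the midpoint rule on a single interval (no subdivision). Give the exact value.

-0.75

M = (b−a)·f(-0.5) = 3·(-0.25) = -0.75.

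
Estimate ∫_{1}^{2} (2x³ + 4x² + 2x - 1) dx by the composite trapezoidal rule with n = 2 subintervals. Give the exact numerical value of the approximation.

19.375

h = (2 − 1)/2 = 0.5.
Nodes x₀,…,x₂ = 1, 1.5, 2.
f(x) = 2x³ + 4x² + 2x - 1: f₀=7, f₁=17.75, f₂=35.
(h/2)·[f₀ + 2f₁ + f₂] = 0.25·(77.5) = 19.375.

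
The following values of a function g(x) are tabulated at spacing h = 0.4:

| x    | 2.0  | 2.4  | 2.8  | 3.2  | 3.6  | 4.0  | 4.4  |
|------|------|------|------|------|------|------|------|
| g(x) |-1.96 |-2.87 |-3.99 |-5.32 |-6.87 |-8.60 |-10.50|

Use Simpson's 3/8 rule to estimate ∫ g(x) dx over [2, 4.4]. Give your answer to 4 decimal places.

-13.5135

h = 0.4, n = 6.
(3h/8)·[y₀ + 3y₁ + 3y₂ + 2y₃ + 3y₄ + 3y₅ + y₆] = 0.15·(-90.09) = -13.5135.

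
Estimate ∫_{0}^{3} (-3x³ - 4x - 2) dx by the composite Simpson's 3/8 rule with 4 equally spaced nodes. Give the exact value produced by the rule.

h = (3 − 0)/3 = 1.
Nodes x₀,…,x₃ = 0, 1, 2, 3.
f(x) = -3x³ - 4x - 2: f₀=-2, f₁=-9, f₂=-34, f₃=-95.
(3h/8)·[f₀ + 3f₁ + 3f₂ + f₃] = 0.375·(-226) = -84.75.

-84.75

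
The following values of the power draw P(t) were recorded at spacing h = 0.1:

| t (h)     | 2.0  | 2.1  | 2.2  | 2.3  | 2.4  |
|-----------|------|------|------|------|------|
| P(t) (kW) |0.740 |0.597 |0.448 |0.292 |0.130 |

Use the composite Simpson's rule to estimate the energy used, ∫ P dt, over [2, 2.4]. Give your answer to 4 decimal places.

h = 0.1, n = 4.
(h/3)·[y₀ + 4y₁ + 2y₂ + 4y₃ + y₄] = 0.033333·(5.322) = 0.1774.

0.1774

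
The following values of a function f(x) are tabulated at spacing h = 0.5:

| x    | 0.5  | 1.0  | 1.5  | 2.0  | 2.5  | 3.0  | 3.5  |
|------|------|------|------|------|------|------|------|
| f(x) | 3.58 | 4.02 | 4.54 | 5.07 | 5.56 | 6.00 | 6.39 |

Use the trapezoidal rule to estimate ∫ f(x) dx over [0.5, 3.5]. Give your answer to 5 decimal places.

15.08750

h = 0.5, n = 6.
(h/2)·[y₀ + 2y₁ + 2y₂ + 2y₃ + 2y₄ + 2y₅ + y₆] = 0.25·(60.35) = 15.08750.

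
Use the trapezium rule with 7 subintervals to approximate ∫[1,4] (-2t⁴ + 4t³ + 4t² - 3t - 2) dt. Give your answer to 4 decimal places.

h = (4 − 1)/7 = 0.428571.
Nodes t₀,…,t₇ = 1, 1.428571, 1.857143, 2.285714, 2.714286, 3.142857, 3.571429, 4.
f(t) = -2t⁴ + 4t³ + 4t² - 3t - 2: f₀=1, f₁=5.209496, f₂=8.054561, f₃=5.216993, f₄=-9.240733, f₅=-42.875469, f₆=-104.863390, f₇=-206.
(h/2)·[f₀ + 2f₁ + 2f₂ + 2f₃ + 2f₄ + 2f₅ + 2f₆ + f₇] = 0.214286·(-481.997085) = -103.2851.

-103.2851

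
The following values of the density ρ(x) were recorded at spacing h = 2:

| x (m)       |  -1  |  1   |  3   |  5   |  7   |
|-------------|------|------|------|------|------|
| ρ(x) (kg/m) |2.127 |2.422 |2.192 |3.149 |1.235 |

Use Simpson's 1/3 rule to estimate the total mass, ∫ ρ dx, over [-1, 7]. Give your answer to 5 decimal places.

h = 2, n = 4.
(h/3)·[y₀ + 4y₁ + 2y₂ + 4y₃ + y₄] = 0.666667·(30.030) = 20.02000.

20.02000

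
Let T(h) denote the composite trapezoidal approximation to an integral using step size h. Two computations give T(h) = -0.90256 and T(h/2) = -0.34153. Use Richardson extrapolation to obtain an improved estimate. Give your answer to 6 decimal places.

R = (4·T(h/2) − T(h)) / 3 = (4·(-0.34153) − (-0.90256))/3 = (-0.46356)/3 = -0.154520.

-0.154520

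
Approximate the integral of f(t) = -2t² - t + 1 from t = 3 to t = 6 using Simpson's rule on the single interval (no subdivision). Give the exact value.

S = (b−a)/6 · [f(3) + 4f(4.5) + f(6)] = 0.5·[(-20) + 4·(-44) + (-77)] = -136.5.

-136.5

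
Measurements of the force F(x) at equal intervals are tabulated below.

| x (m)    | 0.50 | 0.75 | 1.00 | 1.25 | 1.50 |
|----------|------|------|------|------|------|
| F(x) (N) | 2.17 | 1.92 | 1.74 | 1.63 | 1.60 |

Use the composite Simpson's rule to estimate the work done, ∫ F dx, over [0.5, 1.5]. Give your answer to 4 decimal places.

1.7875

h = 0.25, n = 4.
(h/3)·[y₀ + 4y₁ + 2y₂ + 4y₃ + y₄] = 0.083333·(21.45) = 1.7875.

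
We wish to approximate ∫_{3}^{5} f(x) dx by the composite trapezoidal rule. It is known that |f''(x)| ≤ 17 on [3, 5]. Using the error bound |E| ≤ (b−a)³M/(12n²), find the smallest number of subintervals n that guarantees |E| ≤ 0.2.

Need 136/(12n²) ≤ 0.2.
n² ≥ 136/(12·0.2) = 56.6667 ⇒ n ≥ 7.5277, so the smallest n is 8.

8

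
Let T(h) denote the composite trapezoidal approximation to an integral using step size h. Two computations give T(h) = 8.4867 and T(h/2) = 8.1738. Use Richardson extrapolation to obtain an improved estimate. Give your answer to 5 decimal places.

8.06950

R = (4·T(h/2) − T(h)) / 3 = (4·8.1738 − 8.4867)/3 = (24.2085)/3 = 8.06950.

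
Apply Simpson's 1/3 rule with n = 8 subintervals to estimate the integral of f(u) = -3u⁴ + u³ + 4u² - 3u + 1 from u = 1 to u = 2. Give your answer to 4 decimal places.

h = (2 − 1)/8 = 0.125.
Nodes u₀,…,u₈ = 1, 1.125, 1.25, 1.375, 1.5, 1.625, 1.75, 1.875, 2.
f(u) = -3u⁴ + u³ + 4u² - 3u + 1: f₀=0, f₁=-0.694091796875, f₂=-1.87109375, f₃=-3.686279296875, f₄=-6.3125, f₅=-9.940185546875, f₆=-14.77734375, f₇=-21.049560546875, f₈=-29.
(h/3)·[f₀ + 4f₁ + 2f₂ + 4f₃ + 2f₄ + 4f₅ + 2f₆ + 4f₇ + f₈] = 0.041667·(-216.40234375) = -9.0168.

-9.0168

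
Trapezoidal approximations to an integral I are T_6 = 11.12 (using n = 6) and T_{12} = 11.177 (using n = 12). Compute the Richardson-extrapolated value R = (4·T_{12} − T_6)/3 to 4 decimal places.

R = (4·T_{12} − T_6) / 3 = (4·11.177 − 11.12)/3 = (33.588)/3 = 11.1960.

11.1960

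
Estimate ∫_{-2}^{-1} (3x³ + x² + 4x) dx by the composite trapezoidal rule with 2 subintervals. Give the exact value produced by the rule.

-15.4375

h = (-1 − (-2))/2 = 0.5.
Nodes x₀,…,x₂ = -2, -1.5, -1.
f(x) = 3x³ + x² + 4x: f₀=-28, f₁=-13.875, f₂=-6.
(h/2)·[f₀ + 2f₁ + f₂] = 0.25·(-61.75) = -15.4375.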